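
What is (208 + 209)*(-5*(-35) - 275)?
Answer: -41700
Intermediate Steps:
(208 + 209)*(-5*(-35) - 275) = 417*(175 - 275) = 417*(-100) = -41700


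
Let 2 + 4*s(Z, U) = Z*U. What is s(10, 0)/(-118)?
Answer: 1/236 ≈ 0.0042373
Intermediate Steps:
s(Z, U) = -½ + U*Z/4 (s(Z, U) = -½ + (Z*U)/4 = -½ + (U*Z)/4 = -½ + U*Z/4)
s(10, 0)/(-118) = (-½ + (¼)*0*10)/(-118) = (-½ + 0)*(-1/118) = -½*(-1/118) = 1/236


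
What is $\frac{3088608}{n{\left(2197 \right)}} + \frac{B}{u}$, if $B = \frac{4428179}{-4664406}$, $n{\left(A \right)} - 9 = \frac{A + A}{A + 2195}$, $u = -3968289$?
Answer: $\frac{125543654417941324545131}{406491763739515974} \approx 3.0885 \cdot 10^{5}$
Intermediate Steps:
$n{\left(A \right)} = 9 + \frac{2 A}{2195 + A}$ ($n{\left(A \right)} = 9 + \frac{A + A}{A + 2195} = 9 + \frac{2 A}{2195 + A}$)
$B = - \frac{4428179}{4664406}$ ($B = 4428179 \left(- \frac{1}{4664406}\right) = - \frac{4428179}{4664406} \approx -0.94936$)
$\frac{3088608}{n{\left(2197 \right)}} + \frac{B}{u} = \frac{3088608}{\frac{1}{2195 + 2197} \left(19755 + 11 \cdot 2197\right)} - \frac{4428179}{4664406 \left(-3968289\right)} = \frac{3088608}{\frac{1}{4392} \left(19755 + 24167\right)} - - \frac{4428179}{18509711021334} = \frac{3088608}{\frac{1}{4392} \cdot 43922} + \frac{4428179}{18509711021334} = \frac{3088608}{\frac{21961}{2196}} + \frac{4428179}{18509711021334} = 3088608 \cdot \frac{2196}{21961} + \frac{4428179}{18509711021334} = \frac{6782583168}{21961} + \frac{4428179}{18509711021334} = \frac{125543654417941324545131}{406491763739515974}$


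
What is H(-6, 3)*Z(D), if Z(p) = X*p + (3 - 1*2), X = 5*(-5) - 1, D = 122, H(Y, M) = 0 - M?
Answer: 9513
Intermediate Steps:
H(Y, M) = -M
X = -26 (X = -25 - 1 = -26)
Z(p) = 1 - 26*p (Z(p) = -26*p + (3 - 1*2) = -26*p + (3 - 2) = -26*p + 1 = 1 - 26*p)
H(-6, 3)*Z(D) = (-1*3)*(1 - 26*122) = -3*(1 - 3172) = -3*(-3171) = 9513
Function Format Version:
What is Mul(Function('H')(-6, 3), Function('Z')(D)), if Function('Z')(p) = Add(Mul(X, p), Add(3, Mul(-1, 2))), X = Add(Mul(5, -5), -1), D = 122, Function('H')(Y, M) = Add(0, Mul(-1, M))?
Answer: 9513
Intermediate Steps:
Function('H')(Y, M) = Mul(-1, M)
X = -26 (X = Add(-25, -1) = -26)
Function('Z')(p) = Add(1, Mul(-26, p)) (Function('Z')(p) = Add(Mul(-26, p), Add(3, Mul(-1, 2))) = Add(Mul(-26, p), Add(3, -2)) = Add(Mul(-26, p), 1) = Add(1, Mul(-26, p)))
Mul(Function('H')(-6, 3), Function('Z')(D)) = Mul(Mul(-1, 3), Add(1, Mul(-26, 122))) = Mul(-3, Add(1, -3172)) = Mul(-3, -3171) = 9513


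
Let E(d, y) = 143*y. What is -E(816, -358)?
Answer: 51194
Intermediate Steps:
-E(816, -358) = -143*(-358) = -1*(-51194) = 51194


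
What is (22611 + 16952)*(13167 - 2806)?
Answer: 409912243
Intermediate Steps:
(22611 + 16952)*(13167 - 2806) = 39563*10361 = 409912243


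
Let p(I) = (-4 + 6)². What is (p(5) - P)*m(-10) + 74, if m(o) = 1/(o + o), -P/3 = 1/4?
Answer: 5901/80 ≈ 73.762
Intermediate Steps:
p(I) = 4 (p(I) = 2² = 4)
P = -¾ (P = -3/4 = -3*¼ = -¾ ≈ -0.75000)
m(o) = 1/(2*o)
(p(5) - P)*m(-10) + 74 = (4 - 1*(-¾))*((½)/(-10)) + 74 = (4 + ¾)*((½)*(-⅒)) + 74 = (19/4)*(-1/20) + 74 = -19/80 + 74 = 5901/80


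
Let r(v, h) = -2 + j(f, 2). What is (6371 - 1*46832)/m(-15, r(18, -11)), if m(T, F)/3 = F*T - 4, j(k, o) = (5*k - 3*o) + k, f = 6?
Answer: 13487/424 ≈ 31.809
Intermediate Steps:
j(k, o) = -3*o + 6*k (j(k, o) = (-3*o + 5*k) + k = -3*o + 6*k)
r(v, h) = 28 (r(v, h) = -2 + (-3*2 + 6*6) = -2 + (-6 + 36) = -2 + 30 = 28)
m(T, F) = -12 + 3*F*T (m(T, F) = 3*(F*T - 4) = 3*(-4 + F*T) = -12 + 3*F*T)
(6371 - 1*46832)/m(-15, r(18, -11)) = (6371 - 1*46832)/(-12 + 3*28*(-15)) = (6371 - 46832)/(-12 - 1260) = -40461/(-1272) = -40461*(-1/1272) = 13487/424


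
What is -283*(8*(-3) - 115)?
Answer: 39337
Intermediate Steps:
-283*(8*(-3) - 115) = -283*(-24 - 115) = -283*(-139) = 39337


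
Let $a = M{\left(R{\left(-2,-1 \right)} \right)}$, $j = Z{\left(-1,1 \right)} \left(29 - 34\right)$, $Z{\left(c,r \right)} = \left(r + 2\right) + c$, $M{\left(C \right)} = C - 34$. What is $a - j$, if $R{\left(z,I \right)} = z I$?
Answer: $-22$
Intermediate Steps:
$R{\left(z,I \right)} = I z$
$M{\left(C \right)} = -34 + C$
$Z{\left(c,r \right)} = 2 + c + r$ ($Z{\left(c,r \right)} = \left(2 + r\right) + c = 2 + c + r$)
$j = -10$ ($j = \left(2 - 1 + 1\right) \left(29 - 34\right) = 2 \left(-5\right) = -10$)
$a = -32$ ($a = -34 - -2 = -34 + 2 = -32$)
$a - j = -32 - -10 = -32 + 10 = -22$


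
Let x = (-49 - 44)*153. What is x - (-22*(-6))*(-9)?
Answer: -13041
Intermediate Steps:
x = -14229 (x = -93*153 = -14229)
x - (-22*(-6))*(-9) = -14229 - (-22*(-6))*(-9) = -14229 - 132*(-9) = -14229 - 1*(-1188) = -14229 + 1188 = -13041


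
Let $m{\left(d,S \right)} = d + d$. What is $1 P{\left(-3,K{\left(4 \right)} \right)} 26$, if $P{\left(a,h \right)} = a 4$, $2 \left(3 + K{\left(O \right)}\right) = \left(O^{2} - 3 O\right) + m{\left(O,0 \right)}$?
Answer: $-312$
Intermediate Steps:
$m{\left(d,S \right)} = 2 d$
$K{\left(O \right)} = -3 + \frac{O^{2}}{2} - \frac{O}{2}$ ($K{\left(O \right)} = -3 + \frac{\left(O^{2} - 3 O\right) + 2 O}{2} = -3 + \frac{O^{2} - O}{2} = -3 + \left(\frac{O^{2}}{2} - \frac{O}{2}\right) = -3 + \frac{O^{2}}{2} - \frac{O}{2}$)
$P{\left(a,h \right)} = 4 a$
$1 P{\left(-3,K{\left(4 \right)} \right)} 26 = 1 \cdot 4 \left(-3\right) 26 = 1 \left(-12\right) 26 = \left(-12\right) 26 = -312$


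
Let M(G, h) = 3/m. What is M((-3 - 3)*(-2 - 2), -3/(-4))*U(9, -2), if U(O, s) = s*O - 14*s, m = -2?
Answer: -15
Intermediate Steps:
U(O, s) = -14*s + O*s (U(O, s) = O*s - 14*s = -14*s + O*s)
M(G, h) = -3/2 (M(G, h) = 3/(-2) = 3*(-1/2) = -3/2)
M((-3 - 3)*(-2 - 2), -3/(-4))*U(9, -2) = -(-3)*(-14 + 9) = -(-3)*(-5) = -3/2*10 = -15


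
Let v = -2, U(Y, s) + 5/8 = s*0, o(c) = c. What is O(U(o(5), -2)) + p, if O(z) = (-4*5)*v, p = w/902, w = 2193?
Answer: 38273/902 ≈ 42.431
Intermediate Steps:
U(Y, s) = -5/8 (U(Y, s) = -5/8 + s*0 = -5/8 + 0 = -5/8)
p = 2193/902 ≈ 2.4313
O(z) = 40 (O(z) = -4*5*(-2) = -20*(-2) = 40)
O(U(o(5), -2)) + p = 40 + 2193/902 = 38273/902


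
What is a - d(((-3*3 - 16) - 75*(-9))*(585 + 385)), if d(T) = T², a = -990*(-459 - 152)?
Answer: -397529645110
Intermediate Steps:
a = 604890 (a = -990*(-611) = 604890)
a - d(((-3*3 - 16) - 75*(-9))*(585 + 385)) = 604890 - (((-3*3 - 16) - 75*(-9))*(585 + 385))² = 604890 - (((-9 - 16) + 675)*970)² = 604890 - ((-25 + 675)*970)² = 604890 - (650*970)² = 604890 - 1*630500² = 604890 - 1*397530250000 = 604890 - 397530250000 = -397529645110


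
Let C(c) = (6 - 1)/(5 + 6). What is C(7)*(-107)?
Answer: -535/11 ≈ -48.636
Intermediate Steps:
C(c) = 5/11
C(7)*(-107) = (5/11)*(-107) = -535/11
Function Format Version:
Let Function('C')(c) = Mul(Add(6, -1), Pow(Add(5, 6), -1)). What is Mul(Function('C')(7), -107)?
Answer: Rational(-535, 11) ≈ -48.636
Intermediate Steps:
Function('C')(c) = Rational(5, 11) (Function('C')(c) = Mul(5, Pow(11, -1)) = Mul(5, Rational(1, 11)) = Rational(5, 11))
Mul(Function('C')(7), -107) = Mul(Rational(5, 11), -107) = Rational(-535, 11)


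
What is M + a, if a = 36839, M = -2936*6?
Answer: 19223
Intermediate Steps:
M = -17616
M + a = -17616 + 36839 = 19223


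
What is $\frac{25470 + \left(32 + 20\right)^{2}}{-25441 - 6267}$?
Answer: $- \frac{14087}{15854} \approx -0.88855$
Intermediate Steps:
$\frac{25470 + \left(32 + 20\right)^{2}}{-25441 - 6267} = \frac{25470 + 52^{2}}{-31708} = \left(25470 + 2704\right) \left(- \frac{1}{31708}\right) = 28174 \left(- \frac{1}{31708}\right) = - \frac{14087}{15854}$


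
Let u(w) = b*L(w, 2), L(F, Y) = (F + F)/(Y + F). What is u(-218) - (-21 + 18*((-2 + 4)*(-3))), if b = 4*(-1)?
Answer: 3265/27 ≈ 120.93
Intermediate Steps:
L(F, Y) = 2*F/(F + Y) (L(F, Y) = (2*F)/(F + Y) = 2*F/(F + Y))
b = -4
u(w) = -8*w/(2 + w) (u(w) = -8*w/(w + 2) = -8*w/(2 + w))
u(-218) - (-21 + 18*((-2 + 4)*(-3))) = -8*(-218)/(2 - 218) - (-21 + 18*((-2 + 4)*(-3))) = -8*(-218)/(-216) - (-21 + 18*(2*(-3))) = -8*(-218)*(-1/216) - (-21 + 18*(-6)) = -218/27 - (-21 - 108) = -218/27 - 1*(-129) = -218/27 + 129 = 3265/27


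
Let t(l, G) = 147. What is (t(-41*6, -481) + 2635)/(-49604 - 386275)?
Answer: -2782/435879 ≈ -0.0063825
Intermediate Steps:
(t(-41*6, -481) + 2635)/(-49604 - 386275) = (147 + 2635)/(-49604 - 386275) = 2782/(-435879) = 2782*(-1/435879) = -2782/435879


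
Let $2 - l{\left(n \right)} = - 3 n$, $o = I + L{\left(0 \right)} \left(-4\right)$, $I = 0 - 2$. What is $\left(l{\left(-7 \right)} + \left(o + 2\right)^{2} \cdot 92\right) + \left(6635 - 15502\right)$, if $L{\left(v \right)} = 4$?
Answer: $14666$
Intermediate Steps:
$I = -2$ ($I = 0 - 2 = -2$)
$o = -18$ ($o = -2 + 4 \left(-4\right) = -2 - 16 = -18$)
$l{\left(n \right)} = 2 + 3 n$ ($l{\left(n \right)} = 2 - - 3 n = 2 + 3 n$)
$\left(l{\left(-7 \right)} + \left(o + 2\right)^{2} \cdot 92\right) + \left(6635 - 15502\right) = \left(\left(2 + 3 \left(-7\right)\right) + \left(-18 + 2\right)^{2} \cdot 92\right) + \left(6635 - 15502\right) = \left(\left(2 - 21\right) + \left(-16\right)^{2} \cdot 92\right) + \left(6635 - 15502\right) = \left(-19 + 256 \cdot 92\right) - 8867 = \left(-19 + 23552\right) - 8867 = 23533 - 8867 = 14666$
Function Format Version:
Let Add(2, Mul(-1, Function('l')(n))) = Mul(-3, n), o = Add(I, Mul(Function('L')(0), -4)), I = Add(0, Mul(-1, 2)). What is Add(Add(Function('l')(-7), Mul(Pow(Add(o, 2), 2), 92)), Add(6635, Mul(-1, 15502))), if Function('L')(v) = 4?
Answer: 14666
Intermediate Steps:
I = -2 (I = Add(0, -2) = -2)
o = -18 (o = Add(-2, Mul(4, -4)) = Add(-2, -16) = -18)
Function('l')(n) = Add(2, Mul(3, n)) (Function('l')(n) = Add(2, Mul(-1, Mul(-3, n))) = Add(2, Mul(3, n)))
Add(Add(Function('l')(-7), Mul(Pow(Add(o, 2), 2), 92)), Add(6635, Mul(-1, 15502))) = Add(Add(Add(2, Mul(3, -7)), Mul(Pow(Add(-18, 2), 2), 92)), Add(6635, Mul(-1, 15502))) = Add(Add(Add(2, -21), Mul(Pow(-16, 2), 92)), Add(6635, -15502)) = Add(Add(-19, Mul(256, 92)), -8867) = Add(Add(-19, 23552), -8867) = Add(23533, -8867) = 14666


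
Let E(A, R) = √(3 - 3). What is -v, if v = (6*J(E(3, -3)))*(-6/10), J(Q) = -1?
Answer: -18/5 ≈ -3.6000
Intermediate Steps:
E(A, R) = 0 (E(A, R) = √0 = 0)
v = 18/5 (v = (6*(-1))*(-6/10) = -(-36)/10 = -6*(-⅗) = 18/5 ≈ 3.6000)
-v = -1*18/5 = -18/5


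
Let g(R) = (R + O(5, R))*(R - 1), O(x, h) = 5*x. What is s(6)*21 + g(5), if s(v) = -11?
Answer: -111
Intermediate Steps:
g(R) = (-1 + R)*(25 + R) (g(R) = (R + 5*5)*(R - 1) = (R + 25)*(-1 + R) = (25 + R)*(-1 + R) = (-1 + R)*(25 + R))
s(6)*21 + g(5) = -11*21 + (-25 + 5² + 24*5) = -231 + (-25 + 25 + 120) = -231 + 120 = -111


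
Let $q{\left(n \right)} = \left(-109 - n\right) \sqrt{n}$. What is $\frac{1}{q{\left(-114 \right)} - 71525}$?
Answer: $- \frac{2861}{204633139} - \frac{i \sqrt{114}}{1023165695} \approx -1.3981 \cdot 10^{-5} - 1.0435 \cdot 10^{-8} i$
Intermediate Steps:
$q{\left(n \right)} = \sqrt{n} \left(-109 - n\right)$
$\frac{1}{q{\left(-114 \right)} - 71525} = \frac{1}{\sqrt{-114} \left(-109 - -114\right) - 71525} = \frac{1}{i \sqrt{114} \left(-109 + 114\right) - 71525} = \frac{1}{i \sqrt{114} \cdot 5 - 71525} = \frac{1}{5 i \sqrt{114} - 71525} = \frac{1}{-71525 + 5 i \sqrt{114}}$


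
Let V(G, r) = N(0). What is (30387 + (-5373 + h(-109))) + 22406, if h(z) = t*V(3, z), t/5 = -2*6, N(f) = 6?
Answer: 47060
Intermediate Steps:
V(G, r) = 6
t = -60 (t = 5*(-2*6) = 5*(-12) = -60)
h(z) = -360 (h(z) = -60*6 = -360)
(30387 + (-5373 + h(-109))) + 22406 = (30387 + (-5373 - 360)) + 22406 = (30387 - 5733) + 22406 = 24654 + 22406 = 47060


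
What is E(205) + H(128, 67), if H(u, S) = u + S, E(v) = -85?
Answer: 110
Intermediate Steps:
H(u, S) = S + u
E(205) + H(128, 67) = -85 + (67 + 128) = -85 + 195 = 110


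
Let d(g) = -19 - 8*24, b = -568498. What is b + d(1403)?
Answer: -568709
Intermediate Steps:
d(g) = -211 (d(g) = -19 - 192 = -211)
b + d(1403) = -568498 - 211 = -568709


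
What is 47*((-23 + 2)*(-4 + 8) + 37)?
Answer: -2209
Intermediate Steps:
47*((-23 + 2)*(-4 + 8) + 37) = 47*(-21*4 + 37) = 47*(-84 + 37) = 47*(-47) = -2209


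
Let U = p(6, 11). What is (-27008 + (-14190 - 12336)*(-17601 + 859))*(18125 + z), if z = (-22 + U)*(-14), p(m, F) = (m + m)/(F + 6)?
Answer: 139080017649812/17 ≈ 8.1812e+12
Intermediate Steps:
p(m, F) = 2*m/(6 + F) (p(m, F) = (2*m)/(6 + F) = 2*m/(6 + F))
U = 12/17 (U = 2*6/(6 + 11) = 2*6/17 = 2*6*(1/17) = 12/17 ≈ 0.70588)
z = 5068/17 (z = (-22 + 12/17)*(-14) = -362/17*(-14) = 5068/17 ≈ 298.12)
(-27008 + (-14190 - 12336)*(-17601 + 859))*(18125 + z) = (-27008 + (-14190 - 12336)*(-17601 + 859))*(18125 + 5068/17) = (-27008 - 26526*(-16742))*(313193/17) = (-27008 + 444098292)*(313193/17) = 444071284*(313193/17) = 139080017649812/17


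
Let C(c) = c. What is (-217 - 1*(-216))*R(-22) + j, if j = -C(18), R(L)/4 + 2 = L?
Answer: 78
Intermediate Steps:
R(L) = -8 + 4*L
j = -18 (j = -1*18 = -18)
(-217 - 1*(-216))*R(-22) + j = (-217 - 1*(-216))*(-8 + 4*(-22)) - 18 = (-217 + 216)*(-8 - 88) - 18 = -1*(-96) - 18 = 96 - 18 = 78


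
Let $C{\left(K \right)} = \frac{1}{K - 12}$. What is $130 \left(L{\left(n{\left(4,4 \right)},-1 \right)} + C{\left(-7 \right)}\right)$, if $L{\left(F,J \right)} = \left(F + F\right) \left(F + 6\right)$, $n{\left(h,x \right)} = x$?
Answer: $\frac{197470}{19} \approx 10393.0$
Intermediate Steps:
$L{\left(F,J \right)} = 2 F \left(6 + F\right)$
$C{\left(K \right)} = \frac{1}{-12 + K}$
$130 \left(L{\left(n{\left(4,4 \right)},-1 \right)} + C{\left(-7 \right)}\right) = 130 \left(2 \cdot 4 \left(6 + 4\right) + \frac{1}{-12 - 7}\right) = 130 \left(2 \cdot 4 \cdot 10 + \frac{1}{-19}\right) = 130 \left(80 - \frac{1}{19}\right) = 130 \cdot \frac{1519}{19} = \frac{197470}{19}$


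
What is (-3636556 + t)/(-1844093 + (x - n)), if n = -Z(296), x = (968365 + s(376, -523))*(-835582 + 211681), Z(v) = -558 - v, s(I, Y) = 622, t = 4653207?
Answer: -1016651/604553803234 ≈ -1.6817e-6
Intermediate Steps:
x = -604551958287 (x = (968365 + 622)*(-835582 + 211681) = 968987*(-623901) = -604551958287)
n = 854 (n = -(-558 - 1*296) = -(-558 - 296) = -1*(-854) = 854)
(-3636556 + t)/(-1844093 + (x - n)) = (-3636556 + 4653207)/(-1844093 + (-604551958287 - 1*854)) = 1016651/(-1844093 + (-604551958287 - 854)) = 1016651/(-1844093 - 604551959141) = 1016651/(-604553803234) = 1016651*(-1/604553803234) = -1016651/604553803234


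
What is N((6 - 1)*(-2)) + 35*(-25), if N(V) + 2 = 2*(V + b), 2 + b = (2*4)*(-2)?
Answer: -933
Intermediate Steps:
b = -18 (b = -2 + (2*4)*(-2) = -2 + 8*(-2) = -2 - 16 = -18)
N(V) = -38 + 2*V (N(V) = -2 + 2*(V - 18) = -2 + 2*(-18 + V) = -2 + (-36 + 2*V) = -38 + 2*V)
N((6 - 1)*(-2)) + 35*(-25) = (-38 + 2*((6 - 1)*(-2))) + 35*(-25) = (-38 + 2*(5*(-2))) - 875 = (-38 + 2*(-10)) - 875 = (-38 - 20) - 875 = -58 - 875 = -933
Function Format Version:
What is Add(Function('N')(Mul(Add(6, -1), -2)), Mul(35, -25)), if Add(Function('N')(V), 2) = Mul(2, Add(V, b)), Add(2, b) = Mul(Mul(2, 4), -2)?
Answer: -933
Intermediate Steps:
b = -18 (b = Add(-2, Mul(Mul(2, 4), -2)) = Add(-2, Mul(8, -2)) = Add(-2, -16) = -18)
Function('N')(V) = Add(-38, Mul(2, V)) (Function('N')(V) = Add(-2, Mul(2, Add(V, -18))) = Add(-2, Mul(2, Add(-18, V))) = Add(-2, Add(-36, Mul(2, V))) = Add(-38, Mul(2, V)))
Add(Function('N')(Mul(Add(6, -1), -2)), Mul(35, -25)) = Add(Add(-38, Mul(2, Mul(Add(6, -1), -2))), Mul(35, -25)) = Add(Add(-38, Mul(2, Mul(5, -2))), -875) = Add(Add(-38, Mul(2, -10)), -875) = Add(Add(-38, -20), -875) = Add(-58, -875) = -933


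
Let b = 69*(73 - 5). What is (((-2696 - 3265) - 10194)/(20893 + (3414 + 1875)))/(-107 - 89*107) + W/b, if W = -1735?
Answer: -607464397/1643064501 ≈ -0.36971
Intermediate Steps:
b = 4692 (b = 69*68 = 4692)
(((-2696 - 3265) - 10194)/(20893 + (3414 + 1875)))/(-107 - 89*107) + W/b = (((-2696 - 3265) - 10194)/(20893 + (3414 + 1875)))/(-107 - 89*107) - 1735/4692 = ((-5961 - 10194)/(20893 + 5289))/(-107 - 9523) - 1735*1/4692 = -16155/26182/(-9630) - 1735/4692 = -16155*1/26182*(-1/9630) - 1735/4692 = -16155/26182*(-1/9630) - 1735/4692 = 359/5602948 - 1735/4692 = -607464397/1643064501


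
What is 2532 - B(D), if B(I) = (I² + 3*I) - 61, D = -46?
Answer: 615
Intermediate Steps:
B(I) = -61 + I² + 3*I
2532 - B(D) = 2532 - (-61 + (-46)² + 3*(-46)) = 2532 - (-61 + 2116 - 138) = 2532 - 1*1917 = 2532 - 1917 = 615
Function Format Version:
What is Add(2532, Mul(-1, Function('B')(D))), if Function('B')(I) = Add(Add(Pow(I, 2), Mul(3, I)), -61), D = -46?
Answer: 615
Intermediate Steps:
Function('B')(I) = Add(-61, Pow(I, 2), Mul(3, I))
Add(2532, Mul(-1, Function('B')(D))) = Add(2532, Mul(-1, Add(-61, Pow(-46, 2), Mul(3, -46)))) = Add(2532, Mul(-1, Add(-61, 2116, -138))) = Add(2532, Mul(-1, 1917)) = Add(2532, -1917) = 615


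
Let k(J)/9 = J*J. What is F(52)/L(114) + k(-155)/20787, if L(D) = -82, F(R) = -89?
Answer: 159191/13858 ≈ 11.487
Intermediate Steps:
k(J) = 9*J² (k(J) = 9*(J*J) = 9*J²)
F(52)/L(114) + k(-155)/20787 = -89/(-82) + (9*(-155)²)/20787 = -89*(-1/82) + (9*24025)*(1/20787) = 89/82 + 216225*(1/20787) = 89/82 + 72075/6929 = 159191/13858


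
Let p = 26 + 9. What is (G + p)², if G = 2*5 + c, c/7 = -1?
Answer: 1444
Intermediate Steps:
c = -7 (c = 7*(-1) = -7)
G = 3 (G = 2*5 - 7 = 10 - 7 = 3)
p = 35
(G + p)² = (3 + 35)² = 38² = 1444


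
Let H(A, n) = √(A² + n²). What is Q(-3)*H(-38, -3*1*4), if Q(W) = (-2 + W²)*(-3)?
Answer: -42*√397 ≈ -836.84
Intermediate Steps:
Q(W) = 6 - 3*W²
Q(-3)*H(-38, -3*1*4) = (6 - 3*(-3)²)*√((-38)² + (-3*1*4)²) = (6 - 3*9)*√(1444 + (-3*4)²) = (6 - 27)*√(1444 + (-12)²) = -21*√(1444 + 144) = -42*√397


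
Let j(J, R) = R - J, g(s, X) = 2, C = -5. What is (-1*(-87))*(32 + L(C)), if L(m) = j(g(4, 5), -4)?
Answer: 2262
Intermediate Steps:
L(m) = -6 (L(m) = -4 - 1*2 = -4 - 2 = -6)
(-1*(-87))*(32 + L(C)) = (-1*(-87))*(32 - 6) = 87*26 = 2262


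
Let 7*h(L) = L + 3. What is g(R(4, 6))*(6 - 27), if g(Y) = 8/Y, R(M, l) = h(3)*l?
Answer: -98/3 ≈ -32.667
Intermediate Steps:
h(L) = 3/7 + L/7 (h(L) = (L + 3)/7 = (3 + L)/7 = 3/7 + L/7)
R(M, l) = 6*l/7 (R(M, l) = (3/7 + (⅐)*3)*l = (3/7 + 3/7)*l = 6*l/7)
g(R(4, 6))*(6 - 27) = (8/(((6/7)*6)))*(6 - 27) = (8/(36/7))*(-21) = (8*(7/36))*(-21) = (14/9)*(-21) = -98/3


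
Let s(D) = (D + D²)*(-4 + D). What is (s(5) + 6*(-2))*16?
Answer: 288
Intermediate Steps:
s(D) = (-4 + D)*(D + D²)
(s(5) + 6*(-2))*16 = (5*(-4 + 5² - 3*5) + 6*(-2))*16 = (5*(-4 + 25 - 15) - 12)*16 = (5*6 - 12)*16 = (30 - 12)*16 = 18*16 = 288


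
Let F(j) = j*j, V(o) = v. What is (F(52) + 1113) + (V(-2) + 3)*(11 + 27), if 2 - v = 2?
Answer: 3931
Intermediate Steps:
v = 0 (v = 2 - 1*2 = 2 - 2 = 0)
V(o) = 0
F(j) = j²
(F(52) + 1113) + (V(-2) + 3)*(11 + 27) = (52² + 1113) + (0 + 3)*(11 + 27) = (2704 + 1113) + 3*38 = 3817 + 114 = 3931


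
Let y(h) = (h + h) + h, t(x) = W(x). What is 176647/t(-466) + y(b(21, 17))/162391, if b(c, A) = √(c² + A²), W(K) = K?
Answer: -176647/466 + 3*√730/162391 ≈ -379.07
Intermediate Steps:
t(x) = x
b(c, A) = √(A² + c²)
y(h) = 3*h (y(h) = 2*h + h = 3*h)
176647/t(-466) + y(b(21, 17))/162391 = 176647/(-466) + (3*√(17² + 21²))/162391 = 176647*(-1/466) + (3*√(289 + 441))*(1/162391) = -176647/466 + (3*√730)*(1/162391) = -176647/466 + 3*√730/162391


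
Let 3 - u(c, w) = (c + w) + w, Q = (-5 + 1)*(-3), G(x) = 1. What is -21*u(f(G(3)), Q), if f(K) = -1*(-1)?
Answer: 462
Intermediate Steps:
f(K) = 1
Q = 12 (Q = -4*(-3) = 12)
u(c, w) = 3 - c - 2*w (u(c, w) = 3 - ((c + w) + w) = 3 - (c + 2*w) = 3 + (-c - 2*w) = 3 - c - 2*w)
-21*u(f(G(3)), Q) = -21*(3 - 1*1 - 2*12) = -21*(3 - 1 - 24) = -21*(-22) = 462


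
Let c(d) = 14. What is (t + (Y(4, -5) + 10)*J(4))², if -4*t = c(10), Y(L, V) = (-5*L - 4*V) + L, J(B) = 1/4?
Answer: 0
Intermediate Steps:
J(B) = ¼
Y(L, V) = -4*L - 4*V
t = -7/2 (t = -¼*14 = -7/2 ≈ -3.5000)
(t + (Y(4, -5) + 10)*J(4))² = (-7/2 + ((-4*4 - 4*(-5)) + 10)*(¼))² = (-7/2 + ((-16 + 20) + 10)*(¼))² = (-7/2 + (4 + 10)*(¼))² = (-7/2 + 14*(¼))² = (-7/2 + 7/2)² = 0² = 0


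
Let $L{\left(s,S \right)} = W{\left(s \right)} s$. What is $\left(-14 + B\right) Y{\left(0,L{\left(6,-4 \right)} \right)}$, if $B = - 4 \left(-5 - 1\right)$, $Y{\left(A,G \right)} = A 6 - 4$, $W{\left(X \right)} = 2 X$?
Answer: $-40$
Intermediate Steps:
$L{\left(s,S \right)} = 2 s^{2}$ ($L{\left(s,S \right)} = 2 s s = 2 s^{2}$)
$Y{\left(A,G \right)} = -4 + 6 A$ ($Y{\left(A,G \right)} = 6 A - 4 = -4 + 6 A$)
$B = 24$ ($B = \left(-4\right) \left(-6\right) = 24$)
$\left(-14 + B\right) Y{\left(0,L{\left(6,-4 \right)} \right)} = \left(-14 + 24\right) \left(-4 + 6 \cdot 0\right) = 10 \left(-4 + 0\right) = 10 \left(-4\right) = -40$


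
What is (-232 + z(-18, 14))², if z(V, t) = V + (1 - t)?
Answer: 69169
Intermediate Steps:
z(V, t) = 1 + V - t
(-232 + z(-18, 14))² = (-232 + (1 - 18 - 1*14))² = (-232 + (1 - 18 - 14))² = (-232 - 31)² = (-263)² = 69169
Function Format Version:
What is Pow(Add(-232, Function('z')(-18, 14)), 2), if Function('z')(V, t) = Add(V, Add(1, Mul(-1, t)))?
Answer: 69169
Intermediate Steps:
Function('z')(V, t) = Add(1, V, Mul(-1, t))
Pow(Add(-232, Function('z')(-18, 14)), 2) = Pow(Add(-232, Add(1, -18, Mul(-1, 14))), 2) = Pow(Add(-232, Add(1, -18, -14)), 2) = Pow(Add(-232, -31), 2) = Pow(-263, 2) = 69169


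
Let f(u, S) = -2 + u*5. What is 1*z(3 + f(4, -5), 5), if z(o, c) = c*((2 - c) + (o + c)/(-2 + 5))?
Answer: 85/3 ≈ 28.333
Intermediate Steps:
f(u, S) = -2 + 5*u
z(o, c) = c*(2 - 2*c/3 + o/3) (z(o, c) = c*((2 - c) + (c + o)/3) = c*((2 - c) + (c + o)*(1/3)) = c*((2 - c) + (c/3 + o/3)) = c*(2 - 2*c/3 + o/3))
1*z(3 + f(4, -5), 5) = 1*((1/3)*5*(6 + (3 + (-2 + 5*4)) - 2*5)) = 1*((1/3)*5*(6 + (3 + (-2 + 20)) - 10)) = 1*((1/3)*5*(6 + (3 + 18) - 10)) = 1*((1/3)*5*(6 + 21 - 10)) = 1*((1/3)*5*17) = 1*(85/3) = 85/3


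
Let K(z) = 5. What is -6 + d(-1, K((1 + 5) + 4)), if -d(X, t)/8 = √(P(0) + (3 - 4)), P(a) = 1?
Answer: -6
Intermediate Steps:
d(X, t) = 0 (d(X, t) = -8*√(1 + (3 - 4)) = -8*√(1 - 1) = -8*√0 = -8*0 = 0)
-6 + d(-1, K((1 + 5) + 4)) = -6 + 0 = -6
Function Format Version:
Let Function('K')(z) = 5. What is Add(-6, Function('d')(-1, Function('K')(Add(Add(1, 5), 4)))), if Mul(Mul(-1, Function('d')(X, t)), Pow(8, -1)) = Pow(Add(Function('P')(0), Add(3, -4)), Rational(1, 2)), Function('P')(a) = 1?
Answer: -6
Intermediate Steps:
Function('d')(X, t) = 0 (Function('d')(X, t) = Mul(-8, Pow(Add(1, Add(3, -4)), Rational(1, 2))) = Mul(-8, Pow(Add(1, -1), Rational(1, 2))) = Mul(-8, Pow(0, Rational(1, 2))) = Mul(-8, 0) = 0)
Add(-6, Function('d')(-1, Function('K')(Add(Add(1, 5), 4)))) = Add(-6, 0) = -6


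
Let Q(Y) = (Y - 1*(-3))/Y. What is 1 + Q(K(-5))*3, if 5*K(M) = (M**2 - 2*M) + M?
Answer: 11/2 ≈ 5.5000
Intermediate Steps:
K(M) = -M/5 + M**2/5 (K(M) = ((M**2 - 2*M) + M)/5 = (M**2 - M)/5 = -M/5 + M**2/5)
Q(Y) = (3 + Y)/Y (Q(Y) = (Y + 3)/Y = (3 + Y)/Y)
1 + Q(K(-5))*3 = 1 + ((3 + (1/5)*(-5)*(-1 - 5))/(((1/5)*(-5)*(-1 - 5))))*3 = 1 + ((3 + (1/5)*(-5)*(-6))/(((1/5)*(-5)*(-6))))*3 = 1 + ((3 + 6)/6)*3 = 1 + ((1/6)*9)*3 = 1 + (3/2)*3 = 1 + 9/2 = 11/2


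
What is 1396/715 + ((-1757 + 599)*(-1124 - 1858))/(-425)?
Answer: -493682648/60775 ≈ -8123.1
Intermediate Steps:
1396/715 + ((-1757 + 599)*(-1124 - 1858))/(-425) = 1396*(1/715) - 1158*(-2982)*(-1/425) = 1396/715 + 3453156*(-1/425) = 1396/715 - 3453156/425 = -493682648/60775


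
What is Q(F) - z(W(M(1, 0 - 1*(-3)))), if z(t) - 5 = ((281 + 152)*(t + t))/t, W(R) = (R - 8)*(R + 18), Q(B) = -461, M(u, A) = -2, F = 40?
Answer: -1332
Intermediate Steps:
W(R) = (-8 + R)*(18 + R)
z(t) = 871 (z(t) = 5 + ((281 + 152)*(t + t))/t = 5 + (433*(2*t))/t = 5 + (866*t)/t = 5 + 866 = 871)
Q(F) - z(W(M(1, 0 - 1*(-3)))) = -461 - 1*871 = -461 - 871 = -1332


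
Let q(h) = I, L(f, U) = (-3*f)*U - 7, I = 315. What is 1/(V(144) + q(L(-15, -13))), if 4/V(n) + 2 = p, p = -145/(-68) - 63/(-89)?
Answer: 5085/1625983 ≈ 0.0031273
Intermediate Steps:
p = 17189/6052 (p = -145*(-1/68) - 63*(-1/89) = 145/68 + 63/89 = 17189/6052 ≈ 2.8402)
L(f, U) = -7 - 3*U*f (L(f, U) = -3*U*f - 7 = -7 - 3*U*f)
q(h) = 315
V(n) = 24208/5085 (V(n) = 4/(-2 + 17189/6052) = 4/(5085/6052) = 4*(6052/5085) = 24208/5085)
1/(V(144) + q(L(-15, -13))) = 1/(24208/5085 + 315) = 1/(1625983/5085) = 5085/1625983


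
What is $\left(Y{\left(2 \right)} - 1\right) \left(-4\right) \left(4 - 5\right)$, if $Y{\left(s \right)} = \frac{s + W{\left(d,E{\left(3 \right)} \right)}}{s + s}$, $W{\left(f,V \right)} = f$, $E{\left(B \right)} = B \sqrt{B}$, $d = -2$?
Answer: $-4$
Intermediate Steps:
$E{\left(B \right)} = B^{\frac{3}{2}}$
$Y{\left(s \right)} = \frac{-2 + s}{2 s}$ ($Y{\left(s \right)} = \frac{s - 2}{s + s} = \frac{-2 + s}{2 s}$)
$\left(Y{\left(2 \right)} - 1\right) \left(-4\right) \left(4 - 5\right) = \left(\frac{-2 + 2}{2 \cdot 2} - 1\right) \left(-4\right) \left(4 - 5\right) = \left(\frac{1}{2} \cdot \frac{1}{2} \cdot 0 - 1\right) \left(-4\right) \left(4 - 5\right) = \left(0 - 1\right) \left(-4\right) \left(-1\right) = \left(-1\right) \left(-4\right) \left(-1\right) = 4 \left(-1\right) = -4$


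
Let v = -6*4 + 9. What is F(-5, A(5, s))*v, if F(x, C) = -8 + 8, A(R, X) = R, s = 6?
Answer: 0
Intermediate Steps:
F(x, C) = 0
v = -15 (v = -24 + 9 = -15)
F(-5, A(5, s))*v = 0*(-15) = 0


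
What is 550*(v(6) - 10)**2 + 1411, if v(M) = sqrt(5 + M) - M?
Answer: 148261 - 17600*sqrt(11) ≈ 89888.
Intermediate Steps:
550*(v(6) - 10)**2 + 1411 = 550*((sqrt(5 + 6) - 1*6) - 10)**2 + 1411 = 550*((sqrt(11) - 6) - 10)**2 + 1411 = 550*((-6 + sqrt(11)) - 10)**2 + 1411 = 550*(-16 + sqrt(11))**2 + 1411 = 1411 + 550*(-16 + sqrt(11))**2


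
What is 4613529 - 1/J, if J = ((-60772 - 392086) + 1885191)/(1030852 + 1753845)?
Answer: 6608107048460/1432333 ≈ 4.6135e+6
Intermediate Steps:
J = 1432333/2784697 (J = (-452858 + 1885191)/2784697 = 1432333*(1/2784697) = 1432333/2784697 ≈ 0.51436)
4613529 - 1/J = 4613529 - 1/1432333/2784697 = 4613529 - 1*2784697/1432333 = 4613529 - 2784697/1432333 = 6608107048460/1432333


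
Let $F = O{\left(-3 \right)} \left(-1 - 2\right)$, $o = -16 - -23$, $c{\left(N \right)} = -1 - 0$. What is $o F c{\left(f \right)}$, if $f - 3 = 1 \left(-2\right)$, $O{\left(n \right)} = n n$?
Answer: $189$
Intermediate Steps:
$O{\left(n \right)} = n^{2}$
$f = 1$ ($f = 3 + 1 \left(-2\right) = 3 - 2 = 1$)
$c{\left(N \right)} = -1$ ($c{\left(N \right)} = -1 + 0 = -1$)
$o = 7$ ($o = -16 + 23 = 7$)
$F = -27$ ($F = \left(-3\right)^{2} \left(-1 - 2\right) = 9 \left(-3\right) = -27$)
$o F c{\left(f \right)} = 7 \left(-27\right) \left(-1\right) = \left(-189\right) \left(-1\right) = 189$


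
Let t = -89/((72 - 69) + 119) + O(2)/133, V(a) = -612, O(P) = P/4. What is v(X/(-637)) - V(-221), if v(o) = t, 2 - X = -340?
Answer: 4959268/8113 ≈ 611.27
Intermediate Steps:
X = 342 (X = 2 - 1*(-340) = 2 + 340 = 342)
O(P) = P/4 (O(P) = P*(¼) = P/4)
t = -5888/8113 (t = -89/((72 - 69) + 119) + ((¼)*2)/133 = -89/(3 + 119) + (½)*(1/133) = -89/122 + 1/266 = -5888/8113 ≈ -0.72575)
v(o) = -5888/8113
v(X/(-637)) - V(-221) = -5888/8113 - 1*(-612) = -5888/8113 + 612 = 4959268/8113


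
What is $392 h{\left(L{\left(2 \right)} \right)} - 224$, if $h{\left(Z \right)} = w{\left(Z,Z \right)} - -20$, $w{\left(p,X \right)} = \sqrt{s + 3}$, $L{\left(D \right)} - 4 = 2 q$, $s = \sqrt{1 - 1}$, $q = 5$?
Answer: $7616 + 392 \sqrt{3} \approx 8295.0$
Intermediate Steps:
$s = 0$ ($s = \sqrt{0} = 0$)
$L{\left(D \right)} = 14$ ($L{\left(D \right)} = 4 + 2 \cdot 5 = 4 + 10 = 14$)
$w{\left(p,X \right)} = \sqrt{3}$ ($w{\left(p,X \right)} = \sqrt{0 + 3} = \sqrt{3}$)
$h{\left(Z \right)} = 20 + \sqrt{3}$ ($h{\left(Z \right)} = \sqrt{3} - -20 = \sqrt{3} + 20 = 20 + \sqrt{3}$)
$392 h{\left(L{\left(2 \right)} \right)} - 224 = 392 \left(20 + \sqrt{3}\right) - 224 = \left(7840 + 392 \sqrt{3}\right) - 224 = 7616 + 392 \sqrt{3}$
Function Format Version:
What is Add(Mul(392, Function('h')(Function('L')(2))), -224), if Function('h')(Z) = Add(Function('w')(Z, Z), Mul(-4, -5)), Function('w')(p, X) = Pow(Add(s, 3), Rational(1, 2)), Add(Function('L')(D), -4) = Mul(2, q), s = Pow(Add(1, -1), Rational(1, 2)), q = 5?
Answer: Add(7616, Mul(392, Pow(3, Rational(1, 2)))) ≈ 8295.0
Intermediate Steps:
s = 0 (s = Pow(0, Rational(1, 2)) = 0)
Function('L')(D) = 14 (Function('L')(D) = Add(4, Mul(2, 5)) = Add(4, 10) = 14)
Function('w')(p, X) = Pow(3, Rational(1, 2)) (Function('w')(p, X) = Pow(Add(0, 3), Rational(1, 2)) = Pow(3, Rational(1, 2)))
Function('h')(Z) = Add(20, Pow(3, Rational(1, 2))) (Function('h')(Z) = Add(Pow(3, Rational(1, 2)), Mul(-4, -5)) = Add(Pow(3, Rational(1, 2)), 20) = Add(20, Pow(3, Rational(1, 2))))
Add(Mul(392, Function('h')(Function('L')(2))), -224) = Add(Mul(392, Add(20, Pow(3, Rational(1, 2)))), -224) = Add(Add(7840, Mul(392, Pow(3, Rational(1, 2)))), -224) = Add(7616, Mul(392, Pow(3, Rational(1, 2))))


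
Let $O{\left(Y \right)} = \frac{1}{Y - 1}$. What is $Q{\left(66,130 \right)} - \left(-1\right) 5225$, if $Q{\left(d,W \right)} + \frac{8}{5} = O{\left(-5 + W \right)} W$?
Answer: $\frac{1619579}{310} \approx 5224.4$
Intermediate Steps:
$O{\left(Y \right)} = \frac{1}{-1 + Y}$
$Q{\left(d,W \right)} = - \frac{8}{5} + \frac{W}{-6 + W}$ ($Q{\left(d,W \right)} = - \frac{8}{5} + \frac{W}{-1 + \left(-5 + W\right)} = - \frac{8}{5} + \frac{W}{-6 + W}$)
$Q{\left(66,130 \right)} - \left(-1\right) 5225 = \frac{3 \left(16 - 130\right)}{5 \left(-6 + 130\right)} - \left(-1\right) 5225 = \frac{3 \left(16 - 130\right)}{5 \cdot 124} - -5225 = \frac{3}{5} \cdot \frac{1}{124} \left(-114\right) + 5225 = - \frac{171}{310} + 5225 = \frac{1619579}{310}$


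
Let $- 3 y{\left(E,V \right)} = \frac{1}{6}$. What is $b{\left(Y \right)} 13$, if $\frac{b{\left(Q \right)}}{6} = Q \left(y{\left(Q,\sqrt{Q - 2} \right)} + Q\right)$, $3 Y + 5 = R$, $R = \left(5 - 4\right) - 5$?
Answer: $715$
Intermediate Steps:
$y{\left(E,V \right)} = - \frac{1}{18}$ ($y{\left(E,V \right)} = - \frac{1}{3 \cdot 6} = \left(- \frac{1}{3}\right) \frac{1}{6} = - \frac{1}{18}$)
$R = -4$ ($R = 1 - 5 = -4$)
$Y = -3$ ($Y = - \frac{5}{3} + \frac{1}{3} \left(-4\right) = - \frac{5}{3} - \frac{4}{3} = -3$)
$b{\left(Q \right)} = 6 Q \left(- \frac{1}{18} + Q\right)$
$b{\left(Y \right)} 13 = \frac{1}{3} \left(-3\right) \left(-1 + 18 \left(-3\right)\right) 13 = \frac{1}{3} \left(-3\right) \left(-1 - 54\right) 13 = \frac{1}{3} \left(-3\right) \left(-55\right) 13 = 55 \cdot 13 = 715$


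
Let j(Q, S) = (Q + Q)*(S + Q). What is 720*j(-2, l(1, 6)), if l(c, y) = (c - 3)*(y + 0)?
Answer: 40320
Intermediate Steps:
l(c, y) = y*(-3 + c) (l(c, y) = (-3 + c)*y = y*(-3 + c))
j(Q, S) = 2*Q*(Q + S) (j(Q, S) = (2*Q)*(Q + S) = 2*Q*(Q + S))
720*j(-2, l(1, 6)) = 720*(2*(-2)*(-2 + 6*(-3 + 1))) = 720*(2*(-2)*(-2 + 6*(-2))) = 720*(2*(-2)*(-2 - 12)) = 720*(2*(-2)*(-14)) = 720*56 = 40320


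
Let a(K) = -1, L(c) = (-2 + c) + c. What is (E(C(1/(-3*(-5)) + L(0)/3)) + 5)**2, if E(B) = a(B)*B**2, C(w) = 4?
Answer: 121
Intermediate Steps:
L(c) = -2 + 2*c
E(B) = -B**2
(E(C(1/(-3*(-5)) + L(0)/3)) + 5)**2 = (-1*4**2 + 5)**2 = (-1*16 + 5)**2 = (-16 + 5)**2 = (-11)**2 = 121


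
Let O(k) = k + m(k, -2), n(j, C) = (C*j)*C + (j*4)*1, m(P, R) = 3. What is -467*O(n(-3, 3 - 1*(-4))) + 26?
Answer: 72878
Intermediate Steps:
n(j, C) = 4*j + j*C**2 (n(j, C) = j*C**2 + (4*j)*1 = j*C**2 + 4*j = 4*j + j*C**2)
O(k) = 3 + k (O(k) = k + 3 = 3 + k)
-467*O(n(-3, 3 - 1*(-4))) + 26 = -467*(3 - 3*(4 + (3 - 1*(-4))**2)) + 26 = -467*(3 - 3*(4 + (3 + 4)**2)) + 26 = -467*(3 - 3*(4 + 7**2)) + 26 = -467*(3 - 3*(4 + 49)) + 26 = -467*(3 - 3*53) + 26 = -467*(3 - 159) + 26 = -467*(-156) + 26 = 72852 + 26 = 72878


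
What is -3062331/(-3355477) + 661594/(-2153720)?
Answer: 2187720035491/3613378962220 ≈ 0.60545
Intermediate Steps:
-3062331/(-3355477) + 661594/(-2153720) = -3062331*(-1/3355477) + 661594*(-1/2153720) = 3062331/3355477 - 330797/1076860 = 2187720035491/3613378962220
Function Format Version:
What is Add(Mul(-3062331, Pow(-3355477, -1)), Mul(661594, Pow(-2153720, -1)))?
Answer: Rational(2187720035491, 3613378962220) ≈ 0.60545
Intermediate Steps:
Add(Mul(-3062331, Pow(-3355477, -1)), Mul(661594, Pow(-2153720, -1))) = Add(Mul(-3062331, Rational(-1, 3355477)), Mul(661594, Rational(-1, 2153720))) = Add(Rational(3062331, 3355477), Rational(-330797, 1076860)) = Rational(2187720035491, 3613378962220)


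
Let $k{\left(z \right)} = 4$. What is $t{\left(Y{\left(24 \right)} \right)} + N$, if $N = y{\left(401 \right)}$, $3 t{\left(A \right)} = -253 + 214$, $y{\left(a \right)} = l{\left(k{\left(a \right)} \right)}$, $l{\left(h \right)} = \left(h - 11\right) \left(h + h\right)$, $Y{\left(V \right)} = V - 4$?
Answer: $-69$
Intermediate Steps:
$Y{\left(V \right)} = -4 + V$
$l{\left(h \right)} = 2 h \left(-11 + h\right)$ ($l{\left(h \right)} = \left(-11 + h\right) 2 h = 2 h \left(-11 + h\right)$)
$y{\left(a \right)} = -56$ ($y{\left(a \right)} = 2 \cdot 4 \left(-11 + 4\right) = 2 \cdot 4 \left(-7\right) = -56$)
$t{\left(A \right)} = -13$ ($t{\left(A \right)} = \frac{-253 + 214}{3} = \frac{1}{3} \left(-39\right) = -13$)
$N = -56$
$t{\left(Y{\left(24 \right)} \right)} + N = -13 - 56 = -69$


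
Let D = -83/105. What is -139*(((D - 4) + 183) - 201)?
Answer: 332627/105 ≈ 3167.9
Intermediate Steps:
D = -83/105 (D = -83*1/105 = -83/105 ≈ -0.79048)
-139*(((D - 4) + 183) - 201) = -139*(((-83/105 - 4) + 183) - 201) = -139*((-503/105 + 183) - 201) = -139*(18712/105 - 201) = -139*(-2393/105) = 332627/105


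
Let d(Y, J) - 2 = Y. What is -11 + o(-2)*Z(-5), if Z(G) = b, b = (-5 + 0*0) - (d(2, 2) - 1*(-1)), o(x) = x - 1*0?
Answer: 9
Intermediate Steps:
d(Y, J) = 2 + Y
o(x) = x (o(x) = x + 0 = x)
b = -10 (b = (-5 + 0*0) - ((2 + 2) - 1*(-1)) = (-5 + 0) - (4 + 1) = -5 - 1*5 = -5 - 5 = -10)
Z(G) = -10
-11 + o(-2)*Z(-5) = -11 - 2*(-10) = -11 + 20 = 9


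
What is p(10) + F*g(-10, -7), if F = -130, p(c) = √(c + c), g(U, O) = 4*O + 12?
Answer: 2080 + 2*√5 ≈ 2084.5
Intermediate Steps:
g(U, O) = 12 + 4*O
p(c) = √2*√c (p(c) = √(2*c) = √2*√c)
p(10) + F*g(-10, -7) = √2*√10 - 130*(12 + 4*(-7)) = 2*√5 - 130*(12 - 28) = 2*√5 - 130*(-16) = 2*√5 + 2080 = 2080 + 2*√5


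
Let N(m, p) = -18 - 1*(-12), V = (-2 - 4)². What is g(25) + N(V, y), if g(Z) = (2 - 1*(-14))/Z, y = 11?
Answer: -134/25 ≈ -5.3600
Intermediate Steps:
V = 36 (V = (-6)² = 36)
g(Z) = 16/Z (g(Z) = (2 + 14)/Z = 16/Z)
N(m, p) = -6 (N(m, p) = -18 + 12 = -6)
g(25) + N(V, y) = 16/25 - 6 = -134/25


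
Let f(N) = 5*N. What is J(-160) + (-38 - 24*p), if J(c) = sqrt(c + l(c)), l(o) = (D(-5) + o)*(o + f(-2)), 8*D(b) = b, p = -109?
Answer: 2578 + 3*sqrt(12065)/2 ≈ 2742.8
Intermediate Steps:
D(b) = b/8
l(o) = (-10 + o)*(-5/8 + o) (l(o) = ((1/8)*(-5) + o)*(o + 5*(-2)) = (-5/8 + o)*(o - 10) = (-5/8 + o)*(-10 + o) = (-10 + o)*(-5/8 + o))
J(c) = sqrt(25/4 + c**2 - 77*c/8) (J(c) = sqrt(c + (25/4 + c**2 - 85*c/8)) = sqrt(25/4 + c**2 - 77*c/8))
J(-160) + (-38 - 24*p) = sqrt(100 - 154*(-160) + 16*(-160)**2)/4 + (-38 - 24*(-109)) = sqrt(100 + 24640 + 16*25600)/4 + (-38 + 2616) = sqrt(100 + 24640 + 409600)/4 + 2578 = sqrt(434340)/4 + 2578 = (6*sqrt(12065))/4 + 2578 = 3*sqrt(12065)/2 + 2578 = 2578 + 3*sqrt(12065)/2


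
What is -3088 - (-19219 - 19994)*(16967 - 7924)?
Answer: 354600071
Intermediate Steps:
-3088 - (-19219 - 19994)*(16967 - 7924) = -3088 - (-39213)*9043 = -3088 - 1*(-354603159) = -3088 + 354603159 = 354600071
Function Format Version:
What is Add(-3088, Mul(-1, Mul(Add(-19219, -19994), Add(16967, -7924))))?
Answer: 354600071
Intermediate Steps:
Add(-3088, Mul(-1, Mul(Add(-19219, -19994), Add(16967, -7924)))) = Add(-3088, Mul(-1, Mul(-39213, 9043))) = Add(-3088, Mul(-1, -354603159)) = Add(-3088, 354603159) = 354600071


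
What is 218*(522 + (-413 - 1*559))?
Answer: -98100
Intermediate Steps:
218*(522 + (-413 - 1*559)) = 218*(522 + (-413 - 559)) = 218*(522 - 972) = 218*(-450) = -98100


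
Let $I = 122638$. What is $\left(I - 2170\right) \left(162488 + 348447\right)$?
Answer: $61551317580$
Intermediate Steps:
$\left(I - 2170\right) \left(162488 + 348447\right) = \left(122638 - 2170\right) \left(162488 + 348447\right) = 120468 \cdot 510935 = 61551317580$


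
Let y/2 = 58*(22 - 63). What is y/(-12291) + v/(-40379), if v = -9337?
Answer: 306803591/496298289 ≈ 0.61818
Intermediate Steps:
y = -4756 (y = 2*(58*(22 - 63)) = 2*(58*(-41)) = 2*(-2378) = -4756)
y/(-12291) + v/(-40379) = -4756/(-12291) - 9337/(-40379) = -4756*(-1/12291) - 9337*(-1/40379) = 4756/12291 + 9337/40379 = 306803591/496298289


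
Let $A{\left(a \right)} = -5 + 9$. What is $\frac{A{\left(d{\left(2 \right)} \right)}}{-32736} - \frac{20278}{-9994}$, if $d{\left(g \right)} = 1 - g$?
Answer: $\frac{82972579}{40895448} \approx 2.0289$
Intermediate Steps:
$A{\left(a \right)} = 4$
$\frac{A{\left(d{\left(2 \right)} \right)}}{-32736} - \frac{20278}{-9994} = \frac{4}{-32736} - \frac{20278}{-9994} = 4 \left(- \frac{1}{32736}\right) - - \frac{10139}{4997} = - \frac{1}{8184} + \frac{10139}{4997} = \frac{82972579}{40895448}$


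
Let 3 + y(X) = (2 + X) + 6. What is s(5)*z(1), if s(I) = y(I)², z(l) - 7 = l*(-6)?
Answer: 100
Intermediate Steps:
z(l) = 7 - 6*l (z(l) = 7 + l*(-6) = 7 - 6*l)
y(X) = 5 + X (y(X) = -3 + ((2 + X) + 6) = -3 + (8 + X) = 5 + X)
s(I) = (5 + I)²
s(5)*z(1) = (5 + 5)²*(7 - 6*1) = 10²*(7 - 6) = 100*1 = 100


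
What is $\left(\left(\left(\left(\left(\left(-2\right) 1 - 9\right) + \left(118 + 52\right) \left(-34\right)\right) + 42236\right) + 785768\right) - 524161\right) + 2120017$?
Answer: $2418069$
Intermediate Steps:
$\left(\left(\left(\left(\left(\left(-2\right) 1 - 9\right) + \left(118 + 52\right) \left(-34\right)\right) + 42236\right) + 785768\right) - 524161\right) + 2120017 = \left(\left(\left(\left(\left(-2 - 9\right) + 170 \left(-34\right)\right) + 42236\right) + 785768\right) - 524161\right) + 2120017 = \left(\left(\left(\left(-11 - 5780\right) + 42236\right) + 785768\right) - 524161\right) + 2120017 = \left(\left(\left(-5791 + 42236\right) + 785768\right) - 524161\right) + 2120017 = \left(\left(36445 + 785768\right) - 524161\right) + 2120017 = \left(822213 - 524161\right) + 2120017 = 298052 + 2120017 = 2418069$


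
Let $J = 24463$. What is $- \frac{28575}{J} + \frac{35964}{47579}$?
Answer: $- \frac{479782593}{1163925077} \approx -0.41221$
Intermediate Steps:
$- \frac{28575}{J} + \frac{35964}{47579} = - \frac{28575}{24463} + \frac{35964}{47579} = - \frac{479782593}{1163925077}$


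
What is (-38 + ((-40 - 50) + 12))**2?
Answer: 13456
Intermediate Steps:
(-38 + ((-40 - 50) + 12))**2 = (-38 + (-90 + 12))**2 = (-38 - 78)**2 = (-116)**2 = 13456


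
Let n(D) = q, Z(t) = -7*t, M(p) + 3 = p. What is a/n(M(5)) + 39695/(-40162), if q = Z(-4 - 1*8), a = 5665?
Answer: 240025/3612 ≈ 66.452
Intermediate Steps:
M(p) = -3 + p
q = 84 (q = -7*(-4 - 1*8) = -7*(-4 - 8) = -7*(-12) = 84)
n(D) = 84
a/n(M(5)) + 39695/(-40162) = 5665/84 + 39695/(-40162) = 5665*(1/84) + 39695*(-1/40162) = 5665/84 - 85/86 = 240025/3612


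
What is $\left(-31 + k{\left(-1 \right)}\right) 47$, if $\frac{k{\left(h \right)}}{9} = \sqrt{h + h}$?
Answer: $-1457 + 423 i \sqrt{2} \approx -1457.0 + 598.21 i$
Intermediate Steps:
$k{\left(h \right)} = 9 \sqrt{2} \sqrt{h}$ ($k{\left(h \right)} = 9 \sqrt{h + h} = 9 \sqrt{2 h} = 9 \sqrt{2} \sqrt{h}$)
$\left(-31 + k{\left(-1 \right)}\right) 47 = \left(-31 + 9 \sqrt{2} \sqrt{-1}\right) 47 = \left(-31 + 9 \sqrt{2} i\right) 47 = \left(-31 + 9 i \sqrt{2}\right) 47 = -1457 + 423 i \sqrt{2}$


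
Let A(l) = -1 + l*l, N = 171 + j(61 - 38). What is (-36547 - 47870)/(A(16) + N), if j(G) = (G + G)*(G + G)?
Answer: -84417/2542 ≈ -33.209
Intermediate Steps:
j(G) = 4*G**2 (j(G) = (2*G)*(2*G) = 4*G**2)
N = 2287 (N = 171 + 4*(61 - 38)**2 = 171 + 4*23**2 = 171 + 4*529 = 171 + 2116 = 2287)
A(l) = -1 + l**2
(-36547 - 47870)/(A(16) + N) = (-36547 - 47870)/((-1 + 16**2) + 2287) = -84417/((-1 + 256) + 2287) = -84417/(255 + 2287) = -84417/2542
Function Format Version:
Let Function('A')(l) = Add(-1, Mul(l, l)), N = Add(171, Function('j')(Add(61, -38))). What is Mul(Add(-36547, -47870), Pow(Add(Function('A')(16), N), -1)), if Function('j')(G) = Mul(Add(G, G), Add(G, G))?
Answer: Rational(-84417, 2542) ≈ -33.209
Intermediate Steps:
Function('j')(G) = Mul(4, Pow(G, 2)) (Function('j')(G) = Mul(Mul(2, G), Mul(2, G)) = Mul(4, Pow(G, 2)))
N = 2287 (N = Add(171, Mul(4, Pow(Add(61, -38), 2))) = Add(171, Mul(4, Pow(23, 2))) = Add(171, Mul(4, 529)) = Add(171, 2116) = 2287)
Function('A')(l) = Add(-1, Pow(l, 2))
Mul(Add(-36547, -47870), Pow(Add(Function('A')(16), N), -1)) = Mul(Add(-36547, -47870), Pow(Add(Add(-1, Pow(16, 2)), 2287), -1)) = Mul(-84417, Pow(Add(Add(-1, 256), 2287), -1)) = Mul(-84417, Pow(Add(255, 2287), -1)) = Mul(-84417, Pow(2542, -1)) = Mul(-84417, Rational(1, 2542)) = Rational(-84417, 2542)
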